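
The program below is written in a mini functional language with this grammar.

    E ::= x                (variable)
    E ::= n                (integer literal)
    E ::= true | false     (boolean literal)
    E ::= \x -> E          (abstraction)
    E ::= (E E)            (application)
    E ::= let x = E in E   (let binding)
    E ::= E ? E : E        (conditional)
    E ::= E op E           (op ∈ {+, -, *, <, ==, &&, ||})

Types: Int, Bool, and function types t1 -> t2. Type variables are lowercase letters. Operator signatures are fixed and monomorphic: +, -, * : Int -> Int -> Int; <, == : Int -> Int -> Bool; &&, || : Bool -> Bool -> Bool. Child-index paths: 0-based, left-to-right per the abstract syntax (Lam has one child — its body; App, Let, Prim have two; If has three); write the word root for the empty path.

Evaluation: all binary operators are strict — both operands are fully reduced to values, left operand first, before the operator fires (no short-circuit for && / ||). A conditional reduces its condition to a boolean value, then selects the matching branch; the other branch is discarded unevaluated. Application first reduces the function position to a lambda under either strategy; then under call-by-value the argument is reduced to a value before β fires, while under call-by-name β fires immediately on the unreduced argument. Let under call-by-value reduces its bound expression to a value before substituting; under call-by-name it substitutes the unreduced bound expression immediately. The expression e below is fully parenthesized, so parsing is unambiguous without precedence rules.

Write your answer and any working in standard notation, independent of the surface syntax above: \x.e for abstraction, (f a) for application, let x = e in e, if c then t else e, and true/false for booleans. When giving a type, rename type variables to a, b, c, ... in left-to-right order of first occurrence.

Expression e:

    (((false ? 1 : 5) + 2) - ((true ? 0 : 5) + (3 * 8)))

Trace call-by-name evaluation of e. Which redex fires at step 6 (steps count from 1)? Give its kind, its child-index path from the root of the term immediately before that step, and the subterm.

Derivation:
step 0: (((if false then 1 else 5) + 2) - ((if true then 0 else 5) + (3 * 8)))
step 1: [if@0.0] ((5 + 2) - ((if true then 0 else 5) + (3 * 8)))
step 2: [delta@0] (7 - ((if true then 0 else 5) + (3 * 8)))
step 3: [if@1.0] (7 - (0 + (3 * 8)))
step 4: [delta@1.1] (7 - (0 + 24))
step 5: [delta@1] (7 - 24)
step 6: [delta@root] -17

Answer: delta at root : (7 - 24)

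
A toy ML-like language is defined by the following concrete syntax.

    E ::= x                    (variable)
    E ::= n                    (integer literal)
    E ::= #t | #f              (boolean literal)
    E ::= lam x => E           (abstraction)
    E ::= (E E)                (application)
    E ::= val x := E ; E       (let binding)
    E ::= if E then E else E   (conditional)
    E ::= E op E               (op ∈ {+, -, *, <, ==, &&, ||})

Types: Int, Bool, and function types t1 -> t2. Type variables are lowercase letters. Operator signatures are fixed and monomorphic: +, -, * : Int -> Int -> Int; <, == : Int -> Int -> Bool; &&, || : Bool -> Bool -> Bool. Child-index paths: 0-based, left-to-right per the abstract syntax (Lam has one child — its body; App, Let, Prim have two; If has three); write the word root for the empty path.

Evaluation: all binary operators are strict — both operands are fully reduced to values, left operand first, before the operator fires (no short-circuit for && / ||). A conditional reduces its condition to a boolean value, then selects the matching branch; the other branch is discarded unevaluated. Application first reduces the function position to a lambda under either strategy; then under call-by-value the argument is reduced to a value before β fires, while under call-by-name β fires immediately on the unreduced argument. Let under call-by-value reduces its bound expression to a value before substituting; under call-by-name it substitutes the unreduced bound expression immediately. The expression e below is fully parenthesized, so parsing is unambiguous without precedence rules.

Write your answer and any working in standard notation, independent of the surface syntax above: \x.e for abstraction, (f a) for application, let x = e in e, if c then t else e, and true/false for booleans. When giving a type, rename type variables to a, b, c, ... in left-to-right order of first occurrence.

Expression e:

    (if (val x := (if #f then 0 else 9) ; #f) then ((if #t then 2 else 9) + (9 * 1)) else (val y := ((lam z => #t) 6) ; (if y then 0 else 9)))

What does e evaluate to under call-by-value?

Trace:
step 0: (if (let x = (if false then 0 else 9) in false) then ((if true then 2 else 9) + (9 * 1)) else (let y = ((\z.true) 6) in (if y then 0 else 9)))
step 1: [if@0.0] (if (let x = 9 in false) then ((if true then 2 else 9) + (9 * 1)) else (let y = ((\z.true) 6) in (if y then 0 else 9)))
step 2: [let@0] (if false then ((if true then 2 else 9) + (9 * 1)) else (let y = ((\z.true) 6) in (if y then 0 else 9)))
step 3: [if@root] (let y = ((\z.true) 6) in (if y then 0 else 9))
step 4: [beta@0] (let y = true in (if y then 0 else 9))
step 5: [let@root] (if true then 0 else 9)
step 6: [if@root] 0

Answer: 0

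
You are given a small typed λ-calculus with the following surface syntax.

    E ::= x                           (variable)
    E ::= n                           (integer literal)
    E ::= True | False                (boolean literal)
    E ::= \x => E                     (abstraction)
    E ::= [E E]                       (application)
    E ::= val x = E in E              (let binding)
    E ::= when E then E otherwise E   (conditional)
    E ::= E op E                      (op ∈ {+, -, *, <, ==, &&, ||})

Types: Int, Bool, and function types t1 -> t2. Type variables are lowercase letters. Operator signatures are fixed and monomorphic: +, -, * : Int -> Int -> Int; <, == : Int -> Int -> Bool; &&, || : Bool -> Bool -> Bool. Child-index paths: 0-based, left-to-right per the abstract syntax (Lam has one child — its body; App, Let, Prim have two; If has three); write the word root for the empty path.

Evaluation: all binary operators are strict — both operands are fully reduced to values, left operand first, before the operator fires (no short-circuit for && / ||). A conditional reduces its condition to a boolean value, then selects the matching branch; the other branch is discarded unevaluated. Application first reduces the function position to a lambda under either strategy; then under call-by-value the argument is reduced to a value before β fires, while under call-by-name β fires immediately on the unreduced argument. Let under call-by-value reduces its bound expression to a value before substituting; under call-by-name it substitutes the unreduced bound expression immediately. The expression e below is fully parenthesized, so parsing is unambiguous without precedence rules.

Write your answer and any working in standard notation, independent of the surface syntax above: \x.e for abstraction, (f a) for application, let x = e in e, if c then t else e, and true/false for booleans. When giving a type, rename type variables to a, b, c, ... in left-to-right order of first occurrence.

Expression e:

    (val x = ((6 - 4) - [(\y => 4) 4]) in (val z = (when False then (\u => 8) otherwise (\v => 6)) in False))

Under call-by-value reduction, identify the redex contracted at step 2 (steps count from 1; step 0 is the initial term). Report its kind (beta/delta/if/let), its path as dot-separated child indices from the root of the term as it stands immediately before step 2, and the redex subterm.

Working:
step 0: (let x = ((6 - 4) - ((\y.4) 4)) in (let z = (if false then (\u.8) else (\v.6)) in false))
step 1: [delta@0.0] (let x = (2 - ((\y.4) 4)) in (let z = (if false then (\u.8) else (\v.6)) in false))
step 2: [beta@0.1] (let x = (2 - 4) in (let z = (if false then (\u.8) else (\v.6)) in false))

Answer: beta at 0.1 : ((\y.4) 4)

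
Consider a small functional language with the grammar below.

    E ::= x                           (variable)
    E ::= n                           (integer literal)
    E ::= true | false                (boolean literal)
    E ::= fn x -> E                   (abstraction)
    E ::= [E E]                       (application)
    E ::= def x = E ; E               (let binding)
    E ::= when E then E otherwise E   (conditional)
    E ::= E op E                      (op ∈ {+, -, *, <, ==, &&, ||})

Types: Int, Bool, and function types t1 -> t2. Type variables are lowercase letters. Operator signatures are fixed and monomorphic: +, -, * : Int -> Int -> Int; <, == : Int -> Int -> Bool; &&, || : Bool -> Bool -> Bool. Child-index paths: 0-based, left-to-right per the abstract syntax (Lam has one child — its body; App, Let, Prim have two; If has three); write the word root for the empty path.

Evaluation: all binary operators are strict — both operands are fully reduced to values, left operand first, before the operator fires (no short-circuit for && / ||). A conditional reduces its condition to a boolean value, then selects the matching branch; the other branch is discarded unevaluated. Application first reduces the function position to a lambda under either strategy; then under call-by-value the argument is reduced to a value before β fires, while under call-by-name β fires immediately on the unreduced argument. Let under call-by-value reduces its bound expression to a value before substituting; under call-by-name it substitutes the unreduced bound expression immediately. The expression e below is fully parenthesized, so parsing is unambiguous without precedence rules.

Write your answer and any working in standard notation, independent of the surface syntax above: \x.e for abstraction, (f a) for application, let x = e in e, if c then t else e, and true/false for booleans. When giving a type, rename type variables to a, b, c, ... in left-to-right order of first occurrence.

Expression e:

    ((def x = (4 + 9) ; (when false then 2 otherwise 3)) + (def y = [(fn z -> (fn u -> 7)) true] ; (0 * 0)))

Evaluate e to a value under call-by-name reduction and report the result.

Answer: 3

Derivation:
step 0: ((let x = (4 + 9) in (if false then 2 else 3)) + (let y = ((\z.(\u.7)) true) in (0 * 0)))
step 1: [let@0] ((if false then 2 else 3) + (let y = ((\z.(\u.7)) true) in (0 * 0)))
step 2: [if@0] (3 + (let y = ((\z.(\u.7)) true) in (0 * 0)))
step 3: [let@1] (3 + (0 * 0))
step 4: [delta@1] (3 + 0)
step 5: [delta@root] 3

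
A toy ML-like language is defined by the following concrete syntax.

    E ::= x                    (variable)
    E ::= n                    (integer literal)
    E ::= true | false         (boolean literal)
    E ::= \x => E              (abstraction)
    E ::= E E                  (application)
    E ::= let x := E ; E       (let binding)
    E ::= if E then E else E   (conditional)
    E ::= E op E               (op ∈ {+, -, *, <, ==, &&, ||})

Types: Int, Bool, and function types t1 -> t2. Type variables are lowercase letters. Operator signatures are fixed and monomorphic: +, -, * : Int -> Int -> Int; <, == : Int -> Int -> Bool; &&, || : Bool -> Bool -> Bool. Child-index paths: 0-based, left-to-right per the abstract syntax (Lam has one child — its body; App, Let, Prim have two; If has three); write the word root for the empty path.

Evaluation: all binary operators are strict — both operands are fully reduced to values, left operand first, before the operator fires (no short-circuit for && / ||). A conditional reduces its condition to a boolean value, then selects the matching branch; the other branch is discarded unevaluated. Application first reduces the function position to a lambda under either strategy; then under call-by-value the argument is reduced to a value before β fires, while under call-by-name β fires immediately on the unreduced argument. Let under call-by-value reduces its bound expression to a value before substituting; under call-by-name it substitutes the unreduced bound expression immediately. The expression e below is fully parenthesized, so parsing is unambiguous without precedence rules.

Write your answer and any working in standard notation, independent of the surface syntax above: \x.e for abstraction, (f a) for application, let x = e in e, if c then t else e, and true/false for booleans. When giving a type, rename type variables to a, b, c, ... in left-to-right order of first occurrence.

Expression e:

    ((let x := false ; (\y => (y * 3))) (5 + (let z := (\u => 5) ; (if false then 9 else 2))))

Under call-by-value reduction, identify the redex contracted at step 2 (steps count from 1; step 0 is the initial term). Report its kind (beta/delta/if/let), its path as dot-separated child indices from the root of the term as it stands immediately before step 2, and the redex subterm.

Derivation:
step 0: ((let x = false in (\y.(y * 3))) (5 + (let z = (\u.5) in (if false then 9 else 2))))
step 1: [let@0] ((\y.(y * 3)) (5 + (let z = (\u.5) in (if false then 9 else 2))))
step 2: [let@1.1] ((\y.(y * 3)) (5 + (if false then 9 else 2)))

Answer: let at 1.1 : (let z = (\u.5) in (if false then 9 else 2))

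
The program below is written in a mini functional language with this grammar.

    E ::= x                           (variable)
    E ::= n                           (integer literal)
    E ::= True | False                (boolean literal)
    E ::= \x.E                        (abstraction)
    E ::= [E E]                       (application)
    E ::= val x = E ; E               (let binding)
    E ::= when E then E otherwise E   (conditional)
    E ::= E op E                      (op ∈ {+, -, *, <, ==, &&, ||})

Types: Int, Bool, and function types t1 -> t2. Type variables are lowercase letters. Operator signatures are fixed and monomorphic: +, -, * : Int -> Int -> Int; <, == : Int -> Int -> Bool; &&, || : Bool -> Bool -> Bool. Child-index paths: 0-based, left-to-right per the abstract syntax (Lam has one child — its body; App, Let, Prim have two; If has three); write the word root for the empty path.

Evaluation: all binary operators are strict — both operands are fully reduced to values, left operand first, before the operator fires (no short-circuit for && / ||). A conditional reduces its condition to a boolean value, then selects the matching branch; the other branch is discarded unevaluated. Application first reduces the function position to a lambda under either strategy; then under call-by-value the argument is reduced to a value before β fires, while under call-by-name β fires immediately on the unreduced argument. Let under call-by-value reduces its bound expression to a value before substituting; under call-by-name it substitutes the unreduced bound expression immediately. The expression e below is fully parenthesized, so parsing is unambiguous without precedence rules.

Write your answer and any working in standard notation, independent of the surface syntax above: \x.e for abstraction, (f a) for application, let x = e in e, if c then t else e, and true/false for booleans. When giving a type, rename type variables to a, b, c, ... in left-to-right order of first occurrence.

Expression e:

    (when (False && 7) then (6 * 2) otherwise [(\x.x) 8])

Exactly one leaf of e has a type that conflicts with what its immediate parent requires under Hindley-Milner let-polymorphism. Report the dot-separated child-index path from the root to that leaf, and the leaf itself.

Answer: 0.1 : 7

Trace:
  unify Bool ~ Bool
  unify Int ~ Bool
  FAIL: mismatch Int ~ Bool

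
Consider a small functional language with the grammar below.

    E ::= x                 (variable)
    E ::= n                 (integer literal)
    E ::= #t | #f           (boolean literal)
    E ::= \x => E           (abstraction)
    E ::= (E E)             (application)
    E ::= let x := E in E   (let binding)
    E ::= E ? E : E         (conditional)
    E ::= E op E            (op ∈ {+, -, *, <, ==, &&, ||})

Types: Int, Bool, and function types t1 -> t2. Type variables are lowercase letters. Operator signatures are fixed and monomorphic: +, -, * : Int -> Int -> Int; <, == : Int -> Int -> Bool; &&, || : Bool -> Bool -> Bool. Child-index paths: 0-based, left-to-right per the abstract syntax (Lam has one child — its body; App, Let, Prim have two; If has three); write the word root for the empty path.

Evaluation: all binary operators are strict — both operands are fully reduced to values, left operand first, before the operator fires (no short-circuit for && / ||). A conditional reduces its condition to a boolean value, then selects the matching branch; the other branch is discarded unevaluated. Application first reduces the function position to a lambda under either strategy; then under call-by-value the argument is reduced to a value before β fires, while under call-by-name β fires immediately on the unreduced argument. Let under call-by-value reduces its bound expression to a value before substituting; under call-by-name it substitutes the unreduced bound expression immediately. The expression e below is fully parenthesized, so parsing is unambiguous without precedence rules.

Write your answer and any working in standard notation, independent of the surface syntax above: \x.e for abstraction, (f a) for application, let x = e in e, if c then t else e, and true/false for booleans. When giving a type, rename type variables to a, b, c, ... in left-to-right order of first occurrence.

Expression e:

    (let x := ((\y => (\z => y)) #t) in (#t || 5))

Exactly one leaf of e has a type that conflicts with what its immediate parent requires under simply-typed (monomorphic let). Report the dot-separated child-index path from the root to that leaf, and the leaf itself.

Trace:
y : a
\z._ : b -> a
\y._ : a -> b -> a
  unify a -> b -> a ~ Bool -> c
  unify a ~ Bool
  unify b -> Bool ~ c
_ _ : b -> Bool
let x : b -> Bool
  unify Bool ~ Bool
  unify Int ~ Bool
  FAIL: mismatch Int ~ Bool

Answer: 1.1 : 5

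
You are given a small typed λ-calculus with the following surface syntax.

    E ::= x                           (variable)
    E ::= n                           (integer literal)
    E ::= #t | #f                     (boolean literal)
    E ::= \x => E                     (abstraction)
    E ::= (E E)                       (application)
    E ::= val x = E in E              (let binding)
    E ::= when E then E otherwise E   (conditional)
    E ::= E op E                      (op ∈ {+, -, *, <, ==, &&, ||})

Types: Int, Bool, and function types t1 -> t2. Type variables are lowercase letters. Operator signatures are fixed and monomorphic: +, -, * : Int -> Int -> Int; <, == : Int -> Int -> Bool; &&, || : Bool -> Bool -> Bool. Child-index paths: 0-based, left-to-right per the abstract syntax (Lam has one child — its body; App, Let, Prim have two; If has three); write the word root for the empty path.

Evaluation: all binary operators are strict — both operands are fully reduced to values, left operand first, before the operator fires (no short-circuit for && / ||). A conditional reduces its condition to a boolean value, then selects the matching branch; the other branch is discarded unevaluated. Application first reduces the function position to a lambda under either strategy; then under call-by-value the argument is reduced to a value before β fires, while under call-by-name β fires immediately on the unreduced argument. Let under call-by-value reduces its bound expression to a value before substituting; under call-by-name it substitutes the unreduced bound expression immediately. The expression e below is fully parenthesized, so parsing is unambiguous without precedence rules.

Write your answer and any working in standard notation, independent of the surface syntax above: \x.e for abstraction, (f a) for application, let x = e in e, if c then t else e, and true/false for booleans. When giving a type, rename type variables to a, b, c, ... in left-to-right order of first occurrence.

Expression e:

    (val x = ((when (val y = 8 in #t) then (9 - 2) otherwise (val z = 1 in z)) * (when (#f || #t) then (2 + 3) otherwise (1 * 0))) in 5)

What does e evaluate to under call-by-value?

Answer: 5

Working:
step 0: (let x = ((if (let y = 8 in true) then (9 - 2) else (let z = 1 in z)) * (if (false || true) then (2 + 3) else (1 * 0))) in 5)
step 1: [let@0.0.0] (let x = ((if true then (9 - 2) else (let z = 1 in z)) * (if (false || true) then (2 + 3) else (1 * 0))) in 5)
step 2: [if@0.0] (let x = ((9 - 2) * (if (false || true) then (2 + 3) else (1 * 0))) in 5)
step 3: [delta@0.0] (let x = (7 * (if (false || true) then (2 + 3) else (1 * 0))) in 5)
step 4: [delta@0.1.0] (let x = (7 * (if true then (2 + 3) else (1 * 0))) in 5)
step 5: [if@0.1] (let x = (7 * (2 + 3)) in 5)
step 6: [delta@0.1] (let x = (7 * 5) in 5)
step 7: [delta@0] (let x = 35 in 5)
step 8: [let@root] 5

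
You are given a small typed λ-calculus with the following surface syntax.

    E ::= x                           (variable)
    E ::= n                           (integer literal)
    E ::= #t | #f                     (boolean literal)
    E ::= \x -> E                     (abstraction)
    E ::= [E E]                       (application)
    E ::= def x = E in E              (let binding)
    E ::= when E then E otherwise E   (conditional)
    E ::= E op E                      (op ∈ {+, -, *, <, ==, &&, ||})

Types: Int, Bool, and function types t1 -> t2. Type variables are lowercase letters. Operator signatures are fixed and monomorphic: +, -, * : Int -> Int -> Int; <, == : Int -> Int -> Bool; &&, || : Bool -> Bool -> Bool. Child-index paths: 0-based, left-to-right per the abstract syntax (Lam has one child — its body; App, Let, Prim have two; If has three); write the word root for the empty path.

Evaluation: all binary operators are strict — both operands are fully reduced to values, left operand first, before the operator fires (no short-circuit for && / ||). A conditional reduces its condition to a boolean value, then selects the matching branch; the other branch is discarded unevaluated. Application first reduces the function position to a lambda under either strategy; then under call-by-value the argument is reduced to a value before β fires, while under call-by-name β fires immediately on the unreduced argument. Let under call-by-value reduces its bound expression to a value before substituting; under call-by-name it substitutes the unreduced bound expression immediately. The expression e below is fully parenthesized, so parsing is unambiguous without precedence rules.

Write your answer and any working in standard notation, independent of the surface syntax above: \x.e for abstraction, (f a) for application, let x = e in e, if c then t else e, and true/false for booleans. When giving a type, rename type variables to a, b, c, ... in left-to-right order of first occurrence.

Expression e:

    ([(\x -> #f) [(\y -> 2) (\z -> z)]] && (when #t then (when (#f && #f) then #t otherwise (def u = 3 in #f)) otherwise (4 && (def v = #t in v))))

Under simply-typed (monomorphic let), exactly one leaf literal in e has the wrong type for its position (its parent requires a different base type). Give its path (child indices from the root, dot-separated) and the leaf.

Answer: 1.2.0 : 4

Working:
\x._ : a -> Bool
\y._ : b -> Int
z : c
\z._ : c -> c
  unify b -> Int ~ (c -> c) -> d
  unify b ~ c -> c
  unify Int ~ d
_ _ : Int
  unify a -> Bool ~ Int -> e
  unify a ~ Int
  unify Bool ~ e
_ _ : Bool
  unify Bool ~ Bool
  unify Bool ~ Bool
  unify Bool ~ Bool
  unify Bool ~ Bool
  unify Bool ~ Bool
let u : Int
  unify Bool ~ Bool
  unify Int ~ Bool
  FAIL: mismatch Int ~ Bool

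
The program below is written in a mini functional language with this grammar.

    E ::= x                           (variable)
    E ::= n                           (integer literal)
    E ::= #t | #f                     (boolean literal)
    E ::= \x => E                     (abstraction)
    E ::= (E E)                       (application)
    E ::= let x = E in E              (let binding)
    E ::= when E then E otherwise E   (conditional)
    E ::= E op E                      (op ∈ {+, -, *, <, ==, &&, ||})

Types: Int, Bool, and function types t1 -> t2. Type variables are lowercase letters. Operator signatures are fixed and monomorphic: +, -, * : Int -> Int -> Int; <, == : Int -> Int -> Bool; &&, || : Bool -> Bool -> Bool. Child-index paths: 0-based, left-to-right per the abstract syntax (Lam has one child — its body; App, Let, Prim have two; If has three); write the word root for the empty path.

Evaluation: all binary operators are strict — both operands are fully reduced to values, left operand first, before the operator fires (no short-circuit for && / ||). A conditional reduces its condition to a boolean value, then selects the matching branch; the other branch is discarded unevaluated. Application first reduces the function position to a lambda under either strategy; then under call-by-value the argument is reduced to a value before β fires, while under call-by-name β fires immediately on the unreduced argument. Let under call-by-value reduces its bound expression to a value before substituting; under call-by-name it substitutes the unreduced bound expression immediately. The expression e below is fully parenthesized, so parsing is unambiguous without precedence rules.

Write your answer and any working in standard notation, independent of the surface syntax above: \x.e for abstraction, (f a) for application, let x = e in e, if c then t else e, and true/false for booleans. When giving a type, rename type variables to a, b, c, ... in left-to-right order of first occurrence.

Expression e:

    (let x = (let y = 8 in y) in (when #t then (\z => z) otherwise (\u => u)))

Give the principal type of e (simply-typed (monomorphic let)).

Answer: a -> a

Derivation:
let y : Int
y : Int
let x : Int
  unify Bool ~ Bool
z : a
\z._ : a -> a
u : b
\u._ : b -> b
  unify a -> a ~ b -> b
  unify a ~ b
  unify b ~ b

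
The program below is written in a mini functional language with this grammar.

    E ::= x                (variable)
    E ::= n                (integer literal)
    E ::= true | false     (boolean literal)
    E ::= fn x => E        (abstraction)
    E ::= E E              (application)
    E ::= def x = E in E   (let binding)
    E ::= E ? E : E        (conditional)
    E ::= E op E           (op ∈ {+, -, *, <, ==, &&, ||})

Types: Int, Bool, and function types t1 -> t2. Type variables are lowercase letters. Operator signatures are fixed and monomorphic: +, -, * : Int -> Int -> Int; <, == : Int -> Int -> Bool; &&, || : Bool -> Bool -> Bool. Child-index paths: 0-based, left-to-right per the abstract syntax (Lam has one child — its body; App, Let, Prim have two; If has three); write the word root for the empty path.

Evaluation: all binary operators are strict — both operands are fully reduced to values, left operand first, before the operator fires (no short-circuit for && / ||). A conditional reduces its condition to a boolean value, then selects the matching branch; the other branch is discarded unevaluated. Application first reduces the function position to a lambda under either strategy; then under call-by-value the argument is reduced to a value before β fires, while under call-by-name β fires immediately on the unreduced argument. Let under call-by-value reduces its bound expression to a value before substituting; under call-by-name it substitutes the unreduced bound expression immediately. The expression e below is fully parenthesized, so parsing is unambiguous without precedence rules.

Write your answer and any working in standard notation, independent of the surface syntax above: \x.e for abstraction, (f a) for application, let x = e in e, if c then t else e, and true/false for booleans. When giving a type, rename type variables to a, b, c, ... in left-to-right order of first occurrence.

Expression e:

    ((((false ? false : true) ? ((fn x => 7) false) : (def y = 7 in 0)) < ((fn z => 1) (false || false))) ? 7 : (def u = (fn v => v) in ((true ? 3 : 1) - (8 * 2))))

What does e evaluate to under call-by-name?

Derivation:
step 0: (if ((if (if false then false else true) then ((\x.7) false) else (let y = 7 in 0)) < ((\z.1) (false || false))) then 7 else (let u = (\v.v) in ((if true then 3 else 1) - (8 * 2))))
step 1: [if@0.0.0] (if ((if true then ((\x.7) false) else (let y = 7 in 0)) < ((\z.1) (false || false))) then 7 else (let u = (\v.v) in ((if true then 3 else 1) - (8 * 2))))
step 2: [if@0.0] (if (((\x.7) false) < ((\z.1) (false || false))) then 7 else (let u = (\v.v) in ((if true then 3 else 1) - (8 * 2))))
step 3: [beta@0.0] (if (7 < ((\z.1) (false || false))) then 7 else (let u = (\v.v) in ((if true then 3 else 1) - (8 * 2))))
step 4: [beta@0.1] (if (7 < 1) then 7 else (let u = (\v.v) in ((if true then 3 else 1) - (8 * 2))))
step 5: [delta@0] (if false then 7 else (let u = (\v.v) in ((if true then 3 else 1) - (8 * 2))))
step 6: [if@root] (let u = (\v.v) in ((if true then 3 else 1) - (8 * 2)))
step 7: [let@root] ((if true then 3 else 1) - (8 * 2))
step 8: [if@0] (3 - (8 * 2))
step 9: [delta@1] (3 - 16)
step 10: [delta@root] -13

Answer: -13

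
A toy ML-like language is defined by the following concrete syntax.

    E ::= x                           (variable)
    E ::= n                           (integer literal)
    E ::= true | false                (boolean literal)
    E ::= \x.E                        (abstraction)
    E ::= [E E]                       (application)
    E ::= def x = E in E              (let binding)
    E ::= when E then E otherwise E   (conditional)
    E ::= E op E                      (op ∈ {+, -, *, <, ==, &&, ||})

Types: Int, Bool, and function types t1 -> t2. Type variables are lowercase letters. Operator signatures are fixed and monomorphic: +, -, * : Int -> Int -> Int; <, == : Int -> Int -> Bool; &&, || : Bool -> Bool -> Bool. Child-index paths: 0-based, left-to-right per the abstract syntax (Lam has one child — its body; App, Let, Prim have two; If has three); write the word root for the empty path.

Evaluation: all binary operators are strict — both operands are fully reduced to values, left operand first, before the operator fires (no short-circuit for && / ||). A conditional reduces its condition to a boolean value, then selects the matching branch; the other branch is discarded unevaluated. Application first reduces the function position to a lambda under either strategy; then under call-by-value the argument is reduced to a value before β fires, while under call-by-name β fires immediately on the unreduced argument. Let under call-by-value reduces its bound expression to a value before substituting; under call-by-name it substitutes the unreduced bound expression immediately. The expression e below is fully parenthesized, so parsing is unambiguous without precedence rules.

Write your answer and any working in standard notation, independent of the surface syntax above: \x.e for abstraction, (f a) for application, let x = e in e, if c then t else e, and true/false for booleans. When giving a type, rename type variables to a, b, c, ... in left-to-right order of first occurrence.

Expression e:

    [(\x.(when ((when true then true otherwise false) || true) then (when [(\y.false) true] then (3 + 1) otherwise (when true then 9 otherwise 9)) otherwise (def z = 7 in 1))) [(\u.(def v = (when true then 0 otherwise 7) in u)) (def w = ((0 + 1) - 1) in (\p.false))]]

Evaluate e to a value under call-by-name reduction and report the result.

Derivation:
step 0: ((\x.(if ((if true then true else false) || true) then (if ((\y.false) true) then (3 + 1) else (if true then 9 else 9)) else (let z = 7 in 1))) ((\u.(let v = (if true then 0 else 7) in u)) (let w = ((0 + 1) - 1) in (\p.false))))
step 1: [beta@root] (if ((if true then true else false) || true) then (if ((\y.false) true) then (3 + 1) else (if true then 9 else 9)) else (let z = 7 in 1))
step 2: [if@0.0] (if (true || true) then (if ((\y.false) true) then (3 + 1) else (if true then 9 else 9)) else (let z = 7 in 1))
step 3: [delta@0] (if true then (if ((\y.false) true) then (3 + 1) else (if true then 9 else 9)) else (let z = 7 in 1))
step 4: [if@root] (if ((\y.false) true) then (3 + 1) else (if true then 9 else 9))
step 5: [beta@0] (if false then (3 + 1) else (if true then 9 else 9))
step 6: [if@root] (if true then 9 else 9)
step 7: [if@root] 9

Answer: 9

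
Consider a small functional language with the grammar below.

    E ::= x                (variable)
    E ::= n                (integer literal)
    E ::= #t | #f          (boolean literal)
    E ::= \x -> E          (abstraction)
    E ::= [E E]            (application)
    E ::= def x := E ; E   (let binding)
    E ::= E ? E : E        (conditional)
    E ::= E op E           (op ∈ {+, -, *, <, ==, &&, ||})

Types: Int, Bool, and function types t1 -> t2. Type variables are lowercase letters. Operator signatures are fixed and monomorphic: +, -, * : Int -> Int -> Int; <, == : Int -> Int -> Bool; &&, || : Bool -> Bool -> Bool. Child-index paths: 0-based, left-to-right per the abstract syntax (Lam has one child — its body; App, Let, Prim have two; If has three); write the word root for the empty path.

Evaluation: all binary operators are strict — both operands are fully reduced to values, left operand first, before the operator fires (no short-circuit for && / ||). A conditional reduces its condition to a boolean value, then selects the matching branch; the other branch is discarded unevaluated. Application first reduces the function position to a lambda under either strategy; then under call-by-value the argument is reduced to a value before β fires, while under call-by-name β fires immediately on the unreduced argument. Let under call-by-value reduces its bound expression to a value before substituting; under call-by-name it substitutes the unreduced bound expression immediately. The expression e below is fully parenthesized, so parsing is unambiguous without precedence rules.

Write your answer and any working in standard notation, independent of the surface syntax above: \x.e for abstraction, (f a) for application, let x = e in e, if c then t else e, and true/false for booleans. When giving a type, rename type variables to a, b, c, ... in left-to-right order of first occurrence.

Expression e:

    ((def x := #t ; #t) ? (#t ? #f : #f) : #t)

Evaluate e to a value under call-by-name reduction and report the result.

Working:
step 0: (if (let x = true in true) then (if true then false else false) else true)
step 1: [let@0] (if true then (if true then false else false) else true)
step 2: [if@root] (if true then false else false)
step 3: [if@root] false

Answer: false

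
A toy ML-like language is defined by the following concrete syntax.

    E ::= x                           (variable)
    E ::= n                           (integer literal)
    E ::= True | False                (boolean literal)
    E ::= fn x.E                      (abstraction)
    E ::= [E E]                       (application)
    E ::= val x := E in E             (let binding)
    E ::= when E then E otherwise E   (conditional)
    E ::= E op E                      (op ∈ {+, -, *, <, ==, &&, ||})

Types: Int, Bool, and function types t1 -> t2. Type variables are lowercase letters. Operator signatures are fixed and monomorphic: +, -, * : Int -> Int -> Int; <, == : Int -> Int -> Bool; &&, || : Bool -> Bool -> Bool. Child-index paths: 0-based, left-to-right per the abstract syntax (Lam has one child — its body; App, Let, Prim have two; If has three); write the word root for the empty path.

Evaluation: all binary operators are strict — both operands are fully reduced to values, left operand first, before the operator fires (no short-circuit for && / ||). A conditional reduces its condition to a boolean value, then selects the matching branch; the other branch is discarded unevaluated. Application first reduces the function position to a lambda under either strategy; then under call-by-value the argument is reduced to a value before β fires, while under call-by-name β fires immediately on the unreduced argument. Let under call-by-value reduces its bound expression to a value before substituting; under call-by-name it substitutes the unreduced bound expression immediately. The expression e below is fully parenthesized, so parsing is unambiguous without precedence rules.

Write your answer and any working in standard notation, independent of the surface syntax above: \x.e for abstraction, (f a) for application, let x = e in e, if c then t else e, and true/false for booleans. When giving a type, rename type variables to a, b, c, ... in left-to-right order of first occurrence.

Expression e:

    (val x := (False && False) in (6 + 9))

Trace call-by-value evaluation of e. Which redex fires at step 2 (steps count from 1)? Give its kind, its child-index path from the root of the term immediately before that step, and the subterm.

Working:
step 0: (let x = (false && false) in (6 + 9))
step 1: [delta@0] (let x = false in (6 + 9))
step 2: [let@root] (6 + 9)

Answer: let at root : (let x = false in (6 + 9))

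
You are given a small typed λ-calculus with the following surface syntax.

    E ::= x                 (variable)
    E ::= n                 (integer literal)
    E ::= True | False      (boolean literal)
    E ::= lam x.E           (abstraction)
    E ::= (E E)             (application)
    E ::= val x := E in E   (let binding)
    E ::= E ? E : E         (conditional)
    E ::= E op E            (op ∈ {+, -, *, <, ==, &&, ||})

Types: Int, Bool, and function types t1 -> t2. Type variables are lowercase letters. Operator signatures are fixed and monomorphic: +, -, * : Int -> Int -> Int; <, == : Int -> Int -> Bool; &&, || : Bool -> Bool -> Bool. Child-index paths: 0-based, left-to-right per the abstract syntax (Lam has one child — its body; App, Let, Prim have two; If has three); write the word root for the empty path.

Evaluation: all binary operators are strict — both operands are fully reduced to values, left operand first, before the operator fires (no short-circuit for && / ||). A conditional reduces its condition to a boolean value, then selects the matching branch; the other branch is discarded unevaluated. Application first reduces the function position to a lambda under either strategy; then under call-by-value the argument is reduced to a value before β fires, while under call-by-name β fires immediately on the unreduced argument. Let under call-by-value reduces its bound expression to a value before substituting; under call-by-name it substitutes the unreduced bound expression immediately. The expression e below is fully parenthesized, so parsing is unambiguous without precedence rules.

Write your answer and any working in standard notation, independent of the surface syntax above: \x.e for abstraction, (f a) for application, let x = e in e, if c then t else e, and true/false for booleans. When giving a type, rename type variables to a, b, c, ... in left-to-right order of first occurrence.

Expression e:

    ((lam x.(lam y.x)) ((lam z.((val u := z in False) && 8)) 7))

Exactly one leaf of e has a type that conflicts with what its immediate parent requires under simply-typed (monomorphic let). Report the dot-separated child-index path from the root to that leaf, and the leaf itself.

Trace:
x : a
\y._ : b -> a
\x._ : a -> b -> a
z : c
let u : c
  unify Bool ~ Bool
  unify Int ~ Bool
  FAIL: mismatch Int ~ Bool

Answer: 1.0.0.1 : 8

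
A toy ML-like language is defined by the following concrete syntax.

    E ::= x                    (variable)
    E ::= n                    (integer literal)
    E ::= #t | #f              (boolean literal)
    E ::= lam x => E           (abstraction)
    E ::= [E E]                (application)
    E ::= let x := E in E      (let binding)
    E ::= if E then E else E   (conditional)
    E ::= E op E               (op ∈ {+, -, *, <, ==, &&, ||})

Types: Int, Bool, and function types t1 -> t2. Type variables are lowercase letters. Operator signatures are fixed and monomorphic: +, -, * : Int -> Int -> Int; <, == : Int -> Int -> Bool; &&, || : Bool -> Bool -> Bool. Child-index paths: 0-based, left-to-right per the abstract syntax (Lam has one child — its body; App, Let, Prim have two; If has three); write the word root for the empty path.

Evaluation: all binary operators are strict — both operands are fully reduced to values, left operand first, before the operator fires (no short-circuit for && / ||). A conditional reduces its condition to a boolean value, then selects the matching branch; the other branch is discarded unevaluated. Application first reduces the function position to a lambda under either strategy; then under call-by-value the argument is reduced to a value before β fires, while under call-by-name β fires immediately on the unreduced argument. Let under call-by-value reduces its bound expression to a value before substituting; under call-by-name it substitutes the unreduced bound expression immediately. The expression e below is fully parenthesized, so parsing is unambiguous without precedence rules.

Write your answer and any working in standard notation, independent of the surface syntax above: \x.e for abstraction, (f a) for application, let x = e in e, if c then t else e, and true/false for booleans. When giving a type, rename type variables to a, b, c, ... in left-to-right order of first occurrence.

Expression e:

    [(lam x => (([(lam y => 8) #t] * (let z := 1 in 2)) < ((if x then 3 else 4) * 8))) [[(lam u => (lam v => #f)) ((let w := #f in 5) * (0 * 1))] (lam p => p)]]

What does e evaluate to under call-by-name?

Answer: true

Working:
step 0: ((\x.((((\y.8) true) * (let z = 1 in 2)) < ((if x then 3 else 4) * 8))) (((\u.(\v.false)) ((let w = false in 5) * (0 * 1))) (\p.p)))
step 1: [beta@root] ((((\y.8) true) * (let z = 1 in 2)) < ((if (((\u.(\v.false)) ((let w = false in 5) * (0 * 1))) (\p.p)) then 3 else 4) * 8))
step 2: [beta@0.0] ((8 * (let z = 1 in 2)) < ((if (((\u.(\v.false)) ((let w = false in 5) * (0 * 1))) (\p.p)) then 3 else 4) * 8))
step 3: [let@0.1] ((8 * 2) < ((if (((\u.(\v.false)) ((let w = false in 5) * (0 * 1))) (\p.p)) then 3 else 4) * 8))
step 4: [delta@0] (16 < ((if (((\u.(\v.false)) ((let w = false in 5) * (0 * 1))) (\p.p)) then 3 else 4) * 8))
step 5: [beta@1.0.0.0] (16 < ((if ((\v.false) (\p.p)) then 3 else 4) * 8))
step 6: [beta@1.0.0] (16 < ((if false then 3 else 4) * 8))
step 7: [if@1.0] (16 < (4 * 8))
step 8: [delta@1] (16 < 32)
step 9: [delta@root] true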